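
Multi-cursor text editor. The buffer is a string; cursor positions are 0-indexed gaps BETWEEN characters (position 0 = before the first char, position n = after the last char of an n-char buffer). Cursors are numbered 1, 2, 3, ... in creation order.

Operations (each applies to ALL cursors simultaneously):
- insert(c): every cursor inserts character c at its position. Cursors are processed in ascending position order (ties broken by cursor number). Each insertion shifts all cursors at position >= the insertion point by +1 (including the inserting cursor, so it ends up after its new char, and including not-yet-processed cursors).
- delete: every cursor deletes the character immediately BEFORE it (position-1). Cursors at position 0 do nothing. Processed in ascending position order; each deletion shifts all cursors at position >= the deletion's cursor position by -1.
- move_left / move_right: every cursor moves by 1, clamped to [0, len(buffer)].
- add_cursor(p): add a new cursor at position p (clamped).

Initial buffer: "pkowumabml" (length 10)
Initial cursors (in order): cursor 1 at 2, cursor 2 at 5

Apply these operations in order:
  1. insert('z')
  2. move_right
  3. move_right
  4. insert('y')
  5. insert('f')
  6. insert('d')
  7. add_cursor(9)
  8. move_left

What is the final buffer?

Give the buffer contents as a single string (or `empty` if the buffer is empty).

After op 1 (insert('z')): buffer="pkzowuzmabml" (len 12), cursors c1@3 c2@7, authorship ..1...2.....
After op 2 (move_right): buffer="pkzowuzmabml" (len 12), cursors c1@4 c2@8, authorship ..1...2.....
After op 3 (move_right): buffer="pkzowuzmabml" (len 12), cursors c1@5 c2@9, authorship ..1...2.....
After op 4 (insert('y')): buffer="pkzowyuzmaybml" (len 14), cursors c1@6 c2@11, authorship ..1..1.2..2...
After op 5 (insert('f')): buffer="pkzowyfuzmayfbml" (len 16), cursors c1@7 c2@13, authorship ..1..11.2..22...
After op 6 (insert('d')): buffer="pkzowyfduzmayfdbml" (len 18), cursors c1@8 c2@15, authorship ..1..111.2..222...
After op 7 (add_cursor(9)): buffer="pkzowyfduzmayfdbml" (len 18), cursors c1@8 c3@9 c2@15, authorship ..1..111.2..222...
After op 8 (move_left): buffer="pkzowyfduzmayfdbml" (len 18), cursors c1@7 c3@8 c2@14, authorship ..1..111.2..222...

Answer: pkzowyfduzmayfdbml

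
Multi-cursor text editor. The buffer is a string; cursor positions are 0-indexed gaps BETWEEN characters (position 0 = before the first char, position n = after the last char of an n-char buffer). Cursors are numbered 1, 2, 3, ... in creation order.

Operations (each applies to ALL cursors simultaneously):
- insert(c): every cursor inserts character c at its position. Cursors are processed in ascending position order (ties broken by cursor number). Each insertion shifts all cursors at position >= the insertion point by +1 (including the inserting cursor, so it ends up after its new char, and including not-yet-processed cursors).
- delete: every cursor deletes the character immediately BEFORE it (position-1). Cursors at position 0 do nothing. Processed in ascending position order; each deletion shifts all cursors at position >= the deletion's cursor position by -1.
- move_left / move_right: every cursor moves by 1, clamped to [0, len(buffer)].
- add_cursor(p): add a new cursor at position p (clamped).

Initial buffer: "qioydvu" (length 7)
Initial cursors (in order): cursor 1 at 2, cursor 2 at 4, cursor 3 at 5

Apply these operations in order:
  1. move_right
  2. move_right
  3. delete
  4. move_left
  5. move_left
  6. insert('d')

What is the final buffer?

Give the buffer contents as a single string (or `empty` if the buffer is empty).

After op 1 (move_right): buffer="qioydvu" (len 7), cursors c1@3 c2@5 c3@6, authorship .......
After op 2 (move_right): buffer="qioydvu" (len 7), cursors c1@4 c2@6 c3@7, authorship .......
After op 3 (delete): buffer="qiod" (len 4), cursors c1@3 c2@4 c3@4, authorship ....
After op 4 (move_left): buffer="qiod" (len 4), cursors c1@2 c2@3 c3@3, authorship ....
After op 5 (move_left): buffer="qiod" (len 4), cursors c1@1 c2@2 c3@2, authorship ....
After op 6 (insert('d')): buffer="qdiddod" (len 7), cursors c1@2 c2@5 c3@5, authorship .1.23..

Answer: qdiddod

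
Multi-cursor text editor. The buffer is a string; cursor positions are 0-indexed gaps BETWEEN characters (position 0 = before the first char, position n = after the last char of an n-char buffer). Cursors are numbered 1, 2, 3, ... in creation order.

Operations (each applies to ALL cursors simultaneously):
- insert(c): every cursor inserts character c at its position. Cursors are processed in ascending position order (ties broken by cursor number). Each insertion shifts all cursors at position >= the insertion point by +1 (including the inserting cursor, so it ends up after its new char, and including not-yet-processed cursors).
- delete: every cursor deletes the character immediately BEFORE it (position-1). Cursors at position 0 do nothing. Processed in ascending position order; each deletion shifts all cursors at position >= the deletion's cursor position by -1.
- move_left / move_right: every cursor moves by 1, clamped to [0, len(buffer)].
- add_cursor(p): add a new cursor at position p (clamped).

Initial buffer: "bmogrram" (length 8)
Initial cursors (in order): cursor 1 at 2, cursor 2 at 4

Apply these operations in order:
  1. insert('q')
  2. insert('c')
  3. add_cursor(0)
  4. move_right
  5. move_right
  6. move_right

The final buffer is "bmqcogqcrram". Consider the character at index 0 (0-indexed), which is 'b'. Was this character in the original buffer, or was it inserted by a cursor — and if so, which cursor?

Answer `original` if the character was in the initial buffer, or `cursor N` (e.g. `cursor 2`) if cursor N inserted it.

Answer: original

Derivation:
After op 1 (insert('q')): buffer="bmqogqrram" (len 10), cursors c1@3 c2@6, authorship ..1..2....
After op 2 (insert('c')): buffer="bmqcogqcrram" (len 12), cursors c1@4 c2@8, authorship ..11..22....
After op 3 (add_cursor(0)): buffer="bmqcogqcrram" (len 12), cursors c3@0 c1@4 c2@8, authorship ..11..22....
After op 4 (move_right): buffer="bmqcogqcrram" (len 12), cursors c3@1 c1@5 c2@9, authorship ..11..22....
After op 5 (move_right): buffer="bmqcogqcrram" (len 12), cursors c3@2 c1@6 c2@10, authorship ..11..22....
After op 6 (move_right): buffer="bmqcogqcrram" (len 12), cursors c3@3 c1@7 c2@11, authorship ..11..22....
Authorship (.=original, N=cursor N): . . 1 1 . . 2 2 . . . .
Index 0: author = original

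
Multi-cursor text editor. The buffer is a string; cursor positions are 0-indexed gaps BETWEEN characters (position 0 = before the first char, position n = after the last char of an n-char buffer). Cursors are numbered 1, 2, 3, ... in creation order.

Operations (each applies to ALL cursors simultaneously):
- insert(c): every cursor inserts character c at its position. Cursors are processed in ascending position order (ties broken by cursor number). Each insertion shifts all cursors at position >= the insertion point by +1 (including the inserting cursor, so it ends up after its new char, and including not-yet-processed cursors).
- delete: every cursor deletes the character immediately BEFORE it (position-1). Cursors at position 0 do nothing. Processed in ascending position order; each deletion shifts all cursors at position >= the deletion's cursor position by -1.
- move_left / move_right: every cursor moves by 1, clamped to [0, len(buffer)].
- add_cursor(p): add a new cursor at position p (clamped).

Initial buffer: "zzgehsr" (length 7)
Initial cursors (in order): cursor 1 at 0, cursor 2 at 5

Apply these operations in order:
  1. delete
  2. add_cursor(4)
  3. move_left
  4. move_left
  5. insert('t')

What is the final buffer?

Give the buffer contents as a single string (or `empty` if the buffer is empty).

Answer: tzzttgesr

Derivation:
After op 1 (delete): buffer="zzgesr" (len 6), cursors c1@0 c2@4, authorship ......
After op 2 (add_cursor(4)): buffer="zzgesr" (len 6), cursors c1@0 c2@4 c3@4, authorship ......
After op 3 (move_left): buffer="zzgesr" (len 6), cursors c1@0 c2@3 c3@3, authorship ......
After op 4 (move_left): buffer="zzgesr" (len 6), cursors c1@0 c2@2 c3@2, authorship ......
After op 5 (insert('t')): buffer="tzzttgesr" (len 9), cursors c1@1 c2@5 c3@5, authorship 1..23....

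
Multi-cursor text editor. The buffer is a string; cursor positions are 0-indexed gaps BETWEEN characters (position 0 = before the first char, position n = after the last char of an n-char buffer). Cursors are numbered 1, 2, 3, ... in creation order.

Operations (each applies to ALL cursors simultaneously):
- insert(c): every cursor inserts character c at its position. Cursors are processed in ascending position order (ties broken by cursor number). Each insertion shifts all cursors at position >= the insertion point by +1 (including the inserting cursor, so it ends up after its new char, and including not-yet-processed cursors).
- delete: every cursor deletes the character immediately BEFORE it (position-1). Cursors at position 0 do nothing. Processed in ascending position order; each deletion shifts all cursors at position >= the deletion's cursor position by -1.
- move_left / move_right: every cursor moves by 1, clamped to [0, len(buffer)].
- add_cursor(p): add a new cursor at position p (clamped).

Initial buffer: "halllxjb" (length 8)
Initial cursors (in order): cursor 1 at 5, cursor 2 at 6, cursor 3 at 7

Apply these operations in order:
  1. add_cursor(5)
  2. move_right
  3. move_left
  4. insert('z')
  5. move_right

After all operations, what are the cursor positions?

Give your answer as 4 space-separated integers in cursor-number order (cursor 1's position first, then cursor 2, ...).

Answer: 8 10 12 8

Derivation:
After op 1 (add_cursor(5)): buffer="halllxjb" (len 8), cursors c1@5 c4@5 c2@6 c3@7, authorship ........
After op 2 (move_right): buffer="halllxjb" (len 8), cursors c1@6 c4@6 c2@7 c3@8, authorship ........
After op 3 (move_left): buffer="halllxjb" (len 8), cursors c1@5 c4@5 c2@6 c3@7, authorship ........
After op 4 (insert('z')): buffer="halllzzxzjzb" (len 12), cursors c1@7 c4@7 c2@9 c3@11, authorship .....14.2.3.
After op 5 (move_right): buffer="halllzzxzjzb" (len 12), cursors c1@8 c4@8 c2@10 c3@12, authorship .....14.2.3.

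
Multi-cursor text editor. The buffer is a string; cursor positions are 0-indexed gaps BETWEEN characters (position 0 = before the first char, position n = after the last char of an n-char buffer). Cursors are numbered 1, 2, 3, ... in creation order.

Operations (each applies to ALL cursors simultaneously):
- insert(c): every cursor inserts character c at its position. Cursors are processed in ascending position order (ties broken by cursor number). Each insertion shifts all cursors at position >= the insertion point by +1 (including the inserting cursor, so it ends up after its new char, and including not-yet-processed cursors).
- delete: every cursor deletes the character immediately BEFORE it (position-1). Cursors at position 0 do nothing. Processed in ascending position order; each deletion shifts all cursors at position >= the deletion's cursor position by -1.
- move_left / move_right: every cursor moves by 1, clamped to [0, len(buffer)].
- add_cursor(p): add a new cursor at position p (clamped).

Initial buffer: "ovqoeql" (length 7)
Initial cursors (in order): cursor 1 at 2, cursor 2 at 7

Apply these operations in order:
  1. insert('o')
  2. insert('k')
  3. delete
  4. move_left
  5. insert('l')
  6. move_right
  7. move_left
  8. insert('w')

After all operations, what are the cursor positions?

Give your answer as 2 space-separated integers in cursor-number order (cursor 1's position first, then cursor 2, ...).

Answer: 4 12

Derivation:
After op 1 (insert('o')): buffer="ovoqoeqlo" (len 9), cursors c1@3 c2@9, authorship ..1.....2
After op 2 (insert('k')): buffer="ovokqoeqlok" (len 11), cursors c1@4 c2@11, authorship ..11.....22
After op 3 (delete): buffer="ovoqoeqlo" (len 9), cursors c1@3 c2@9, authorship ..1.....2
After op 4 (move_left): buffer="ovoqoeqlo" (len 9), cursors c1@2 c2@8, authorship ..1.....2
After op 5 (insert('l')): buffer="ovloqoeqllo" (len 11), cursors c1@3 c2@10, authorship ..11.....22
After op 6 (move_right): buffer="ovloqoeqllo" (len 11), cursors c1@4 c2@11, authorship ..11.....22
After op 7 (move_left): buffer="ovloqoeqllo" (len 11), cursors c1@3 c2@10, authorship ..11.....22
After op 8 (insert('w')): buffer="ovlwoqoeqllwo" (len 13), cursors c1@4 c2@12, authorship ..111.....222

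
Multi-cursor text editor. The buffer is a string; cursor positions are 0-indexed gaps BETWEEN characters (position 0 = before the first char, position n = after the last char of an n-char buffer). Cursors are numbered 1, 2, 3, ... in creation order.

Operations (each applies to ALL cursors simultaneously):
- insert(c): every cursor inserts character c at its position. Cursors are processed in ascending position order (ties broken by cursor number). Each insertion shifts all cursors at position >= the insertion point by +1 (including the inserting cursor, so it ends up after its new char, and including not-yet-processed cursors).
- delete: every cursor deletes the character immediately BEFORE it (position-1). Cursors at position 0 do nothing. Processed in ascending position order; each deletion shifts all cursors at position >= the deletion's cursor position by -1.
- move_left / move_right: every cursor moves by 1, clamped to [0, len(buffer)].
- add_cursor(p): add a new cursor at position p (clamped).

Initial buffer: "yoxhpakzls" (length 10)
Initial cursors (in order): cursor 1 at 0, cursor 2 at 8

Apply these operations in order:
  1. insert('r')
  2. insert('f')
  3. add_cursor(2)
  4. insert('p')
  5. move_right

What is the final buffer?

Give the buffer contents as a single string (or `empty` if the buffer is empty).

After op 1 (insert('r')): buffer="ryoxhpakzrls" (len 12), cursors c1@1 c2@10, authorship 1........2..
After op 2 (insert('f')): buffer="rfyoxhpakzrfls" (len 14), cursors c1@2 c2@12, authorship 11........22..
After op 3 (add_cursor(2)): buffer="rfyoxhpakzrfls" (len 14), cursors c1@2 c3@2 c2@12, authorship 11........22..
After op 4 (insert('p')): buffer="rfppyoxhpakzrfpls" (len 17), cursors c1@4 c3@4 c2@15, authorship 1113........222..
After op 5 (move_right): buffer="rfppyoxhpakzrfpls" (len 17), cursors c1@5 c3@5 c2@16, authorship 1113........222..

Answer: rfppyoxhpakzrfpls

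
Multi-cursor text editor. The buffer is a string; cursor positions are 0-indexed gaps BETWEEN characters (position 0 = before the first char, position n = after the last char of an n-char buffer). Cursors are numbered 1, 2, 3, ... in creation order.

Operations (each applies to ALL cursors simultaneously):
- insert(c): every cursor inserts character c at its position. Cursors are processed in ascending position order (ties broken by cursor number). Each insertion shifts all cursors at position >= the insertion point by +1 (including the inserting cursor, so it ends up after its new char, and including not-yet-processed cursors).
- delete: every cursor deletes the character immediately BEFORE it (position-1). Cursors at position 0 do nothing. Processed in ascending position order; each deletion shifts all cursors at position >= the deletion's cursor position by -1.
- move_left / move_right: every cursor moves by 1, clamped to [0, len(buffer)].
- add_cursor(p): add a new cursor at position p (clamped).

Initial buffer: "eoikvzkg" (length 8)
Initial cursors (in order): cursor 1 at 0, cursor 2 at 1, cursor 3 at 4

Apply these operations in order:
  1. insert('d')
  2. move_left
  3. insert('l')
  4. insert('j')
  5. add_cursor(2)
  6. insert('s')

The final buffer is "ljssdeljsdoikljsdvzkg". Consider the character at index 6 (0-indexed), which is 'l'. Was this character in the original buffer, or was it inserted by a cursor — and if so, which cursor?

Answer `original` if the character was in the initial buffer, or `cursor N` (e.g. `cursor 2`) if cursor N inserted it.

Answer: cursor 2

Derivation:
After op 1 (insert('d')): buffer="dedoikdvzkg" (len 11), cursors c1@1 c2@3 c3@7, authorship 1.2...3....
After op 2 (move_left): buffer="dedoikdvzkg" (len 11), cursors c1@0 c2@2 c3@6, authorship 1.2...3....
After op 3 (insert('l')): buffer="ldeldoikldvzkg" (len 14), cursors c1@1 c2@4 c3@9, authorship 11.22...33....
After op 4 (insert('j')): buffer="ljdeljdoikljdvzkg" (len 17), cursors c1@2 c2@6 c3@12, authorship 111.222...333....
After op 5 (add_cursor(2)): buffer="ljdeljdoikljdvzkg" (len 17), cursors c1@2 c4@2 c2@6 c3@12, authorship 111.222...333....
After op 6 (insert('s')): buffer="ljssdeljsdoikljsdvzkg" (len 21), cursors c1@4 c4@4 c2@9 c3@16, authorship 11141.2222...3333....
Authorship (.=original, N=cursor N): 1 1 1 4 1 . 2 2 2 2 . . . 3 3 3 3 . . . .
Index 6: author = 2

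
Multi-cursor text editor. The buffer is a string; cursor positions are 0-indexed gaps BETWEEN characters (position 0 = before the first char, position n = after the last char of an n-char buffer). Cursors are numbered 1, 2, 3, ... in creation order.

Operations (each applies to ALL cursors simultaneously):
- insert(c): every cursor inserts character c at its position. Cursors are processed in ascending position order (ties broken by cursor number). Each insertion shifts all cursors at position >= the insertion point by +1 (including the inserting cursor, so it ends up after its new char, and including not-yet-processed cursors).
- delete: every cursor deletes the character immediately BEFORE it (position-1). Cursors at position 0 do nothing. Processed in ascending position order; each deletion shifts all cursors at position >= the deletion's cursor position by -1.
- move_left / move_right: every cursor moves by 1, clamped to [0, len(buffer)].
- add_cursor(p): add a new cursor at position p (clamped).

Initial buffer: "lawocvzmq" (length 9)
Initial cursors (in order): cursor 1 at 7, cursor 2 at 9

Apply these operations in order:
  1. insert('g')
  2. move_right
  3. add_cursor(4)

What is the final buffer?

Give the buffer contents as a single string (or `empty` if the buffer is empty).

Answer: lawocvzgmqg

Derivation:
After op 1 (insert('g')): buffer="lawocvzgmqg" (len 11), cursors c1@8 c2@11, authorship .......1..2
After op 2 (move_right): buffer="lawocvzgmqg" (len 11), cursors c1@9 c2@11, authorship .......1..2
After op 3 (add_cursor(4)): buffer="lawocvzgmqg" (len 11), cursors c3@4 c1@9 c2@11, authorship .......1..2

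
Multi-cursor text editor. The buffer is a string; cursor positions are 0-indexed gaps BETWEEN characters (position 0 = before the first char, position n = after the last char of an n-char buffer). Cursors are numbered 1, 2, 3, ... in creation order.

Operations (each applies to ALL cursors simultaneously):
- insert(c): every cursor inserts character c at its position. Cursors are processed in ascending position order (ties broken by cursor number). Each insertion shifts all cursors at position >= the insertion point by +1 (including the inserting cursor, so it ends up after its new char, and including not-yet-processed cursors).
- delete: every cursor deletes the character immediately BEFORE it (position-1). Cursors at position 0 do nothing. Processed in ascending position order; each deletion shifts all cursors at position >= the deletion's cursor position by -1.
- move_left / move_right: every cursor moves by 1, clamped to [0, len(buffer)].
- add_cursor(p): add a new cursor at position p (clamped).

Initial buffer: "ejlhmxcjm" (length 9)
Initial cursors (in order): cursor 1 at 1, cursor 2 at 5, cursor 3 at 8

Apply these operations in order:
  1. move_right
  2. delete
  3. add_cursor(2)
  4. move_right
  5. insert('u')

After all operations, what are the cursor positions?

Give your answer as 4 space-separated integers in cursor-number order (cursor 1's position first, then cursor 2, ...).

Answer: 3 8 10 5

Derivation:
After op 1 (move_right): buffer="ejlhmxcjm" (len 9), cursors c1@2 c2@6 c3@9, authorship .........
After op 2 (delete): buffer="elhmcj" (len 6), cursors c1@1 c2@4 c3@6, authorship ......
After op 3 (add_cursor(2)): buffer="elhmcj" (len 6), cursors c1@1 c4@2 c2@4 c3@6, authorship ......
After op 4 (move_right): buffer="elhmcj" (len 6), cursors c1@2 c4@3 c2@5 c3@6, authorship ......
After op 5 (insert('u')): buffer="eluhumcuju" (len 10), cursors c1@3 c4@5 c2@8 c3@10, authorship ..1.4..2.3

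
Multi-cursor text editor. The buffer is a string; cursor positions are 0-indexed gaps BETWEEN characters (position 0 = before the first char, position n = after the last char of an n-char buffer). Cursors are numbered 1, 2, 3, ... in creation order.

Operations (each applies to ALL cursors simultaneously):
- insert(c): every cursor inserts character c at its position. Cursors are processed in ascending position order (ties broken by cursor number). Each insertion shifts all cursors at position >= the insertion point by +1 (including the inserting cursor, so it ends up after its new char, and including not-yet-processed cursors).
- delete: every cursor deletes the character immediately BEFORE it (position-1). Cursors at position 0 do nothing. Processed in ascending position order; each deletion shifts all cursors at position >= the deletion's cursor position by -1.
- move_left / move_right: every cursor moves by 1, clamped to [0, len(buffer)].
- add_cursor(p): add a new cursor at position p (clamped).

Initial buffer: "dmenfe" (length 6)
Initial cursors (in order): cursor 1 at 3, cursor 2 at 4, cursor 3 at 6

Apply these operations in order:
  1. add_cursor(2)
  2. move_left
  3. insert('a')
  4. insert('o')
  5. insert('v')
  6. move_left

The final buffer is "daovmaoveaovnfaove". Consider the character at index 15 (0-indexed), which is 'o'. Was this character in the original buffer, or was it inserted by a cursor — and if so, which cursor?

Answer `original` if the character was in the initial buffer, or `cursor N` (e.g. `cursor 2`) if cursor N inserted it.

Answer: cursor 3

Derivation:
After op 1 (add_cursor(2)): buffer="dmenfe" (len 6), cursors c4@2 c1@3 c2@4 c3@6, authorship ......
After op 2 (move_left): buffer="dmenfe" (len 6), cursors c4@1 c1@2 c2@3 c3@5, authorship ......
After op 3 (insert('a')): buffer="damaeanfae" (len 10), cursors c4@2 c1@4 c2@6 c3@9, authorship .4.1.2..3.
After op 4 (insert('o')): buffer="daomaoeaonfaoe" (len 14), cursors c4@3 c1@6 c2@9 c3@13, authorship .44.11.22..33.
After op 5 (insert('v')): buffer="daovmaoveaovnfaove" (len 18), cursors c4@4 c1@8 c2@12 c3@17, authorship .444.111.222..333.
After op 6 (move_left): buffer="daovmaoveaovnfaove" (len 18), cursors c4@3 c1@7 c2@11 c3@16, authorship .444.111.222..333.
Authorship (.=original, N=cursor N): . 4 4 4 . 1 1 1 . 2 2 2 . . 3 3 3 .
Index 15: author = 3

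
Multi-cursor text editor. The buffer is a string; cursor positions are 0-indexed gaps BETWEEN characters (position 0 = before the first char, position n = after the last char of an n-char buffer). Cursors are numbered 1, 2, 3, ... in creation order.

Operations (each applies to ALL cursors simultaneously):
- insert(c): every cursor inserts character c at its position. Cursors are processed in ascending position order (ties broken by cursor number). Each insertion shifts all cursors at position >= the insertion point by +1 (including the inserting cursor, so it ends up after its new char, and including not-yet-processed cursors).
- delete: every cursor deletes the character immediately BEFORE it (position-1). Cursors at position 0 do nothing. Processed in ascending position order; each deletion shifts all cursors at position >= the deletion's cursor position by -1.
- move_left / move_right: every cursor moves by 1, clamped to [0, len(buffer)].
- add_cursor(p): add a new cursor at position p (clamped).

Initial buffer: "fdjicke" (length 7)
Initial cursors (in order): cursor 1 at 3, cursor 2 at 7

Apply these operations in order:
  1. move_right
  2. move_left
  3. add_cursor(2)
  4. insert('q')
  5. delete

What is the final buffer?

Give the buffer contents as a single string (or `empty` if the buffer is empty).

After op 1 (move_right): buffer="fdjicke" (len 7), cursors c1@4 c2@7, authorship .......
After op 2 (move_left): buffer="fdjicke" (len 7), cursors c1@3 c2@6, authorship .......
After op 3 (add_cursor(2)): buffer="fdjicke" (len 7), cursors c3@2 c1@3 c2@6, authorship .......
After op 4 (insert('q')): buffer="fdqjqickqe" (len 10), cursors c3@3 c1@5 c2@9, authorship ..3.1...2.
After op 5 (delete): buffer="fdjicke" (len 7), cursors c3@2 c1@3 c2@6, authorship .......

Answer: fdjicke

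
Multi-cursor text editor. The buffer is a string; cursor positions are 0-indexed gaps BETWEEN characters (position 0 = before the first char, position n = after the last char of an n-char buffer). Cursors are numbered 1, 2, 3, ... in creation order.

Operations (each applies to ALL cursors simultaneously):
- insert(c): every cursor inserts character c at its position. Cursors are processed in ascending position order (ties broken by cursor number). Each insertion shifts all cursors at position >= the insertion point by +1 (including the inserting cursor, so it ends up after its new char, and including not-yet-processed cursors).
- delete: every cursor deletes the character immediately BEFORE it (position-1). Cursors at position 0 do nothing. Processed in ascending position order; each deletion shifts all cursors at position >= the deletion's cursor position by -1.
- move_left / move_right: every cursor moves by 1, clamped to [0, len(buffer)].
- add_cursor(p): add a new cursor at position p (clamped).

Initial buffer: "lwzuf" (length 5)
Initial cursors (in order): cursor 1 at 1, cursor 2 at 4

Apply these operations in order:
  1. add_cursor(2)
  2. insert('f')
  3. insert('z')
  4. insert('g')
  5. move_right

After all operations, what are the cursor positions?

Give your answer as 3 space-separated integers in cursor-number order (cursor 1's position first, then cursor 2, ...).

Answer: 5 14 9

Derivation:
After op 1 (add_cursor(2)): buffer="lwzuf" (len 5), cursors c1@1 c3@2 c2@4, authorship .....
After op 2 (insert('f')): buffer="lfwfzuff" (len 8), cursors c1@2 c3@4 c2@7, authorship .1.3..2.
After op 3 (insert('z')): buffer="lfzwfzzufzf" (len 11), cursors c1@3 c3@6 c2@10, authorship .11.33..22.
After op 4 (insert('g')): buffer="lfzgwfzgzufzgf" (len 14), cursors c1@4 c3@8 c2@13, authorship .111.333..222.
After op 5 (move_right): buffer="lfzgwfzgzufzgf" (len 14), cursors c1@5 c3@9 c2@14, authorship .111.333..222.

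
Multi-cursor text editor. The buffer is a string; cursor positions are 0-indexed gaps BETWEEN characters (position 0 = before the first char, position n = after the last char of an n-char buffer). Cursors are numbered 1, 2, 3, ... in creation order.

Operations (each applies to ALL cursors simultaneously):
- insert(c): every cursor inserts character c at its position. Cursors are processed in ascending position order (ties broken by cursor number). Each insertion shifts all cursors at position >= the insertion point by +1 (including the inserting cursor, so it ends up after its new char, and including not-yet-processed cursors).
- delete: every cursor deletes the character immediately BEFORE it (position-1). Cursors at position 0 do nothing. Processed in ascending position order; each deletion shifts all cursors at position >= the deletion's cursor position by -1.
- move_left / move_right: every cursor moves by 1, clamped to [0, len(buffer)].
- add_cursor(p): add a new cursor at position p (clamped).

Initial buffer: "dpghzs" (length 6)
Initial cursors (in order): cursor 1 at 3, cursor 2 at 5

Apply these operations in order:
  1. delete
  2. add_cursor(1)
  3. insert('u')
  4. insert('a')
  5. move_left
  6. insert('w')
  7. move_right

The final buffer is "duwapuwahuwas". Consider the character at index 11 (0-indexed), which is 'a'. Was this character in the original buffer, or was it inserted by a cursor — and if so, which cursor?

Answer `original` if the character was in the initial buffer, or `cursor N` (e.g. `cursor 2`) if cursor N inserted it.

After op 1 (delete): buffer="dphs" (len 4), cursors c1@2 c2@3, authorship ....
After op 2 (add_cursor(1)): buffer="dphs" (len 4), cursors c3@1 c1@2 c2@3, authorship ....
After op 3 (insert('u')): buffer="dupuhus" (len 7), cursors c3@2 c1@4 c2@6, authorship .3.1.2.
After op 4 (insert('a')): buffer="duapuahuas" (len 10), cursors c3@3 c1@6 c2@9, authorship .33.11.22.
After op 5 (move_left): buffer="duapuahuas" (len 10), cursors c3@2 c1@5 c2@8, authorship .33.11.22.
After op 6 (insert('w')): buffer="duwapuwahuwas" (len 13), cursors c3@3 c1@7 c2@11, authorship .333.111.222.
After op 7 (move_right): buffer="duwapuwahuwas" (len 13), cursors c3@4 c1@8 c2@12, authorship .333.111.222.
Authorship (.=original, N=cursor N): . 3 3 3 . 1 1 1 . 2 2 2 .
Index 11: author = 2

Answer: cursor 2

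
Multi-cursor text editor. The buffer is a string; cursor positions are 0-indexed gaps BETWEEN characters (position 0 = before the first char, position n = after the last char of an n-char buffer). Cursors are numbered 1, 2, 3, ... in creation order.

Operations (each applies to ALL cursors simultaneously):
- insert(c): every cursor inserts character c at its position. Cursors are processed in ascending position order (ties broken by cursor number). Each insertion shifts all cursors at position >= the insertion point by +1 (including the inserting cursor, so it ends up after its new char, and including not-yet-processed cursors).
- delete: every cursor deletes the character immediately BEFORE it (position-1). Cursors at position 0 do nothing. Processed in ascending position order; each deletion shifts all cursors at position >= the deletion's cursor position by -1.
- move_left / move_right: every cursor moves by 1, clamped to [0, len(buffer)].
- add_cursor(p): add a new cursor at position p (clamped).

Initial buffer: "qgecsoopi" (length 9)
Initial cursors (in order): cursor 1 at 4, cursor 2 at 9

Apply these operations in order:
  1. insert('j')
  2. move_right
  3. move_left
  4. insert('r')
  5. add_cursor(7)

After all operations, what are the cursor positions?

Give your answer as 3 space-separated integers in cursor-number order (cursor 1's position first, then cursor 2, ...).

Answer: 6 12 7

Derivation:
After op 1 (insert('j')): buffer="qgecjsoopij" (len 11), cursors c1@5 c2@11, authorship ....1.....2
After op 2 (move_right): buffer="qgecjsoopij" (len 11), cursors c1@6 c2@11, authorship ....1.....2
After op 3 (move_left): buffer="qgecjsoopij" (len 11), cursors c1@5 c2@10, authorship ....1.....2
After op 4 (insert('r')): buffer="qgecjrsoopirj" (len 13), cursors c1@6 c2@12, authorship ....11.....22
After op 5 (add_cursor(7)): buffer="qgecjrsoopirj" (len 13), cursors c1@6 c3@7 c2@12, authorship ....11.....22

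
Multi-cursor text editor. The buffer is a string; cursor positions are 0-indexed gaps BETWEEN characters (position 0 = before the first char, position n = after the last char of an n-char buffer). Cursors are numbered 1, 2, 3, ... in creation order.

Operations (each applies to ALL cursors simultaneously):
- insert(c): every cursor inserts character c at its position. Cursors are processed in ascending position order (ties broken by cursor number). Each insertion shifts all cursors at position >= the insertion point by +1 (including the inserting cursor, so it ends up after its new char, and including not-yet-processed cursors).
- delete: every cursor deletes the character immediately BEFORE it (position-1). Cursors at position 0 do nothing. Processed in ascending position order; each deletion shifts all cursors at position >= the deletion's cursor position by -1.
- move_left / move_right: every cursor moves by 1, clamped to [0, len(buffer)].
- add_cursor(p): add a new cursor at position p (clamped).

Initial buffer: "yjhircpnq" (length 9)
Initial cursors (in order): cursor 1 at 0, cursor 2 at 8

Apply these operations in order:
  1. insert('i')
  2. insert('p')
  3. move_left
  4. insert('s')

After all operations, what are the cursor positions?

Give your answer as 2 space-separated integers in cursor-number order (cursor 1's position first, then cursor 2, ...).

After op 1 (insert('i')): buffer="iyjhircpniq" (len 11), cursors c1@1 c2@10, authorship 1........2.
After op 2 (insert('p')): buffer="ipyjhircpnipq" (len 13), cursors c1@2 c2@12, authorship 11........22.
After op 3 (move_left): buffer="ipyjhircpnipq" (len 13), cursors c1@1 c2@11, authorship 11........22.
After op 4 (insert('s')): buffer="ispyjhircpnispq" (len 15), cursors c1@2 c2@13, authorship 111........222.

Answer: 2 13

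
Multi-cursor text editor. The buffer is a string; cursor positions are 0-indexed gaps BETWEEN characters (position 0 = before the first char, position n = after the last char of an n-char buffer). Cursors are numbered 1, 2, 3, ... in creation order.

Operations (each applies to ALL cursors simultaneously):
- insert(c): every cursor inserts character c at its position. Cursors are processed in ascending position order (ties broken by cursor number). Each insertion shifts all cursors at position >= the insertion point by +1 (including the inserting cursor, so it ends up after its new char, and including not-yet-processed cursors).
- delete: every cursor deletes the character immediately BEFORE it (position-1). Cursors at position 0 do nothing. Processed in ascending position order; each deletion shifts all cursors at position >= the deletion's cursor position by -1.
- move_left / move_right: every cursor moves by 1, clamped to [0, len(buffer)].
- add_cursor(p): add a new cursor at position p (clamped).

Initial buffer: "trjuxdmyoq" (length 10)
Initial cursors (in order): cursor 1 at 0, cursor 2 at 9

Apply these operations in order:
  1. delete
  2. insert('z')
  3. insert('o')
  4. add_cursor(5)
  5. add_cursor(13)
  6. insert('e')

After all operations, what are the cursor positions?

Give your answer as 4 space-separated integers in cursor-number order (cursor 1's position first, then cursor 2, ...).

After op 1 (delete): buffer="trjuxdmyq" (len 9), cursors c1@0 c2@8, authorship .........
After op 2 (insert('z')): buffer="ztrjuxdmyzq" (len 11), cursors c1@1 c2@10, authorship 1........2.
After op 3 (insert('o')): buffer="zotrjuxdmyzoq" (len 13), cursors c1@2 c2@12, authorship 11........22.
After op 4 (add_cursor(5)): buffer="zotrjuxdmyzoq" (len 13), cursors c1@2 c3@5 c2@12, authorship 11........22.
After op 5 (add_cursor(13)): buffer="zotrjuxdmyzoq" (len 13), cursors c1@2 c3@5 c2@12 c4@13, authorship 11........22.
After op 6 (insert('e')): buffer="zoetrjeuxdmyzoeqe" (len 17), cursors c1@3 c3@7 c2@15 c4@17, authorship 111...3.....222.4

Answer: 3 15 7 17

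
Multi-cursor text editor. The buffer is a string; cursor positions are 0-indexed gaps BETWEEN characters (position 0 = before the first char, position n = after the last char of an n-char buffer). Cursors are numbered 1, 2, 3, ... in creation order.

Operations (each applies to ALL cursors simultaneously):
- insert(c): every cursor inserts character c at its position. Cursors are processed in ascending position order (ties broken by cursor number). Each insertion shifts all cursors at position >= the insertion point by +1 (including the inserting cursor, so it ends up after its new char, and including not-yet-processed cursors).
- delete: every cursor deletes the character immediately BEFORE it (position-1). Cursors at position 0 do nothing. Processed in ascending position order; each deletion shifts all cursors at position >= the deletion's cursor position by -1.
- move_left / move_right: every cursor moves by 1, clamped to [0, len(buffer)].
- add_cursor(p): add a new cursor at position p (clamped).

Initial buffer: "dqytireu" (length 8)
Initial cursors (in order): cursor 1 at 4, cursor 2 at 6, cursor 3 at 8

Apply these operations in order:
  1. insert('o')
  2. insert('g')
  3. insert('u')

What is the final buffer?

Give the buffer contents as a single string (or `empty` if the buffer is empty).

After op 1 (insert('o')): buffer="dqytoiroeuo" (len 11), cursors c1@5 c2@8 c3@11, authorship ....1..2..3
After op 2 (insert('g')): buffer="dqytogirogeuog" (len 14), cursors c1@6 c2@10 c3@14, authorship ....11..22..33
After op 3 (insert('u')): buffer="dqytoguirogueuogu" (len 17), cursors c1@7 c2@12 c3@17, authorship ....111..222..333

Answer: dqytoguirogueuogu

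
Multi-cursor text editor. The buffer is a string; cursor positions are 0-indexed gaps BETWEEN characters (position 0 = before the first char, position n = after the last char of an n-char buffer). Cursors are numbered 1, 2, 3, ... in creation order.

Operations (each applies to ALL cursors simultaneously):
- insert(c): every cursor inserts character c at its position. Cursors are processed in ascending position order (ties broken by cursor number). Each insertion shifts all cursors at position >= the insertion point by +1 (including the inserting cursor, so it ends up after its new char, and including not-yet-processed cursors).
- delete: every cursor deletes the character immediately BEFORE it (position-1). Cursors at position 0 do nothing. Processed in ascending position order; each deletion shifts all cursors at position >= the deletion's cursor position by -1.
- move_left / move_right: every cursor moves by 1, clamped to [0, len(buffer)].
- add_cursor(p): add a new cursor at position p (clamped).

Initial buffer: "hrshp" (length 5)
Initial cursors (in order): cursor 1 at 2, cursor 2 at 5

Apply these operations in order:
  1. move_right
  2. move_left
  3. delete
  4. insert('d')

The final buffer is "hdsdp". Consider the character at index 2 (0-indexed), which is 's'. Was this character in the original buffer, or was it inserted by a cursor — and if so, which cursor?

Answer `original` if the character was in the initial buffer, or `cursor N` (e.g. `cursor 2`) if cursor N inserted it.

After op 1 (move_right): buffer="hrshp" (len 5), cursors c1@3 c2@5, authorship .....
After op 2 (move_left): buffer="hrshp" (len 5), cursors c1@2 c2@4, authorship .....
After op 3 (delete): buffer="hsp" (len 3), cursors c1@1 c2@2, authorship ...
After op 4 (insert('d')): buffer="hdsdp" (len 5), cursors c1@2 c2@4, authorship .1.2.
Authorship (.=original, N=cursor N): . 1 . 2 .
Index 2: author = original

Answer: original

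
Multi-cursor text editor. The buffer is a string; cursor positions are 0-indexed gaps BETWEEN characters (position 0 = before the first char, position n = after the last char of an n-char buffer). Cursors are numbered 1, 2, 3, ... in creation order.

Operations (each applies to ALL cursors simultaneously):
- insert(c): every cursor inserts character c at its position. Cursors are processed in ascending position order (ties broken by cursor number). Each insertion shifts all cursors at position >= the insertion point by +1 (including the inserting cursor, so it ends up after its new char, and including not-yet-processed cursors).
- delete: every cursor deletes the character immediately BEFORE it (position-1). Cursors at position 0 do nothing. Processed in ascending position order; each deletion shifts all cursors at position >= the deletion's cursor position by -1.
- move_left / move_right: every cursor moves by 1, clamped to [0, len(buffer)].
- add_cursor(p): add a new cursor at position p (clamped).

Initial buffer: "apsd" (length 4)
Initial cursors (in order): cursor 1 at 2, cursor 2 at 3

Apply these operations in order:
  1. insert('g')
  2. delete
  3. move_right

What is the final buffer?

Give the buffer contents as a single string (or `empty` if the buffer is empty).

After op 1 (insert('g')): buffer="apgsgd" (len 6), cursors c1@3 c2@5, authorship ..1.2.
After op 2 (delete): buffer="apsd" (len 4), cursors c1@2 c2@3, authorship ....
After op 3 (move_right): buffer="apsd" (len 4), cursors c1@3 c2@4, authorship ....

Answer: apsd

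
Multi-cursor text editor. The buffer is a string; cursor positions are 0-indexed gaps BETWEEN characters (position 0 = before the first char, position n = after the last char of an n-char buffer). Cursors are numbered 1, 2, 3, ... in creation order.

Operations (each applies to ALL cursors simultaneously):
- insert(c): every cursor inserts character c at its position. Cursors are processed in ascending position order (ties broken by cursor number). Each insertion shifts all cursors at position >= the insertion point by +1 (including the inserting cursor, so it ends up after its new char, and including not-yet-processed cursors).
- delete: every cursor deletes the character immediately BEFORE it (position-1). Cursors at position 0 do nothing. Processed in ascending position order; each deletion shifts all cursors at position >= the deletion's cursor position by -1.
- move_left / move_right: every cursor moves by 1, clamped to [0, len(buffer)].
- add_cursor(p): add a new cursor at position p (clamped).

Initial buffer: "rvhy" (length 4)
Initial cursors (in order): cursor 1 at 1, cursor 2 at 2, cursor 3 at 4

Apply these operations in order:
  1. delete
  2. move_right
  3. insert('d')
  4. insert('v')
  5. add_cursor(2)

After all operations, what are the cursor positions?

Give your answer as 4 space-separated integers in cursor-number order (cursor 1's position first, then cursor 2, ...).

Answer: 7 7 7 2

Derivation:
After op 1 (delete): buffer="h" (len 1), cursors c1@0 c2@0 c3@1, authorship .
After op 2 (move_right): buffer="h" (len 1), cursors c1@1 c2@1 c3@1, authorship .
After op 3 (insert('d')): buffer="hddd" (len 4), cursors c1@4 c2@4 c3@4, authorship .123
After op 4 (insert('v')): buffer="hdddvvv" (len 7), cursors c1@7 c2@7 c3@7, authorship .123123
After op 5 (add_cursor(2)): buffer="hdddvvv" (len 7), cursors c4@2 c1@7 c2@7 c3@7, authorship .123123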